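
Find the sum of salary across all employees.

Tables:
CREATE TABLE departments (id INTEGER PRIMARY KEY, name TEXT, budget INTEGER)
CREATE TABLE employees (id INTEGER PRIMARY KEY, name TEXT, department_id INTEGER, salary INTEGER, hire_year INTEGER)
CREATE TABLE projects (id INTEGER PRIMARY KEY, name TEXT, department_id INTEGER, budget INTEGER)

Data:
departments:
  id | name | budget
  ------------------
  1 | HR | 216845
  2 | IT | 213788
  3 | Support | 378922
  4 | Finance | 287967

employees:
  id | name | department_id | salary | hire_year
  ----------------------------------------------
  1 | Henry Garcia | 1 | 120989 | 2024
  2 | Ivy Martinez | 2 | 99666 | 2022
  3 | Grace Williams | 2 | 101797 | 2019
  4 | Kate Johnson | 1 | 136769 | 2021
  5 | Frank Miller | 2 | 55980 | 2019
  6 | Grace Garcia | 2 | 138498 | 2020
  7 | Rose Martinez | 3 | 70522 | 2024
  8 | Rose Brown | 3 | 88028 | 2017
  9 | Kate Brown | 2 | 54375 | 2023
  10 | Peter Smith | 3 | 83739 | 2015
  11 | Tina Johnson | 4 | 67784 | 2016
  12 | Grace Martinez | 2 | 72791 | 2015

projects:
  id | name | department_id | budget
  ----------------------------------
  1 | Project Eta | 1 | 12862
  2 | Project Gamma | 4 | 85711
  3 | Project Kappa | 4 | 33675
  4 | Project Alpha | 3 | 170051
SELECT SUM(salary) FROM employees

Execution result:
1090938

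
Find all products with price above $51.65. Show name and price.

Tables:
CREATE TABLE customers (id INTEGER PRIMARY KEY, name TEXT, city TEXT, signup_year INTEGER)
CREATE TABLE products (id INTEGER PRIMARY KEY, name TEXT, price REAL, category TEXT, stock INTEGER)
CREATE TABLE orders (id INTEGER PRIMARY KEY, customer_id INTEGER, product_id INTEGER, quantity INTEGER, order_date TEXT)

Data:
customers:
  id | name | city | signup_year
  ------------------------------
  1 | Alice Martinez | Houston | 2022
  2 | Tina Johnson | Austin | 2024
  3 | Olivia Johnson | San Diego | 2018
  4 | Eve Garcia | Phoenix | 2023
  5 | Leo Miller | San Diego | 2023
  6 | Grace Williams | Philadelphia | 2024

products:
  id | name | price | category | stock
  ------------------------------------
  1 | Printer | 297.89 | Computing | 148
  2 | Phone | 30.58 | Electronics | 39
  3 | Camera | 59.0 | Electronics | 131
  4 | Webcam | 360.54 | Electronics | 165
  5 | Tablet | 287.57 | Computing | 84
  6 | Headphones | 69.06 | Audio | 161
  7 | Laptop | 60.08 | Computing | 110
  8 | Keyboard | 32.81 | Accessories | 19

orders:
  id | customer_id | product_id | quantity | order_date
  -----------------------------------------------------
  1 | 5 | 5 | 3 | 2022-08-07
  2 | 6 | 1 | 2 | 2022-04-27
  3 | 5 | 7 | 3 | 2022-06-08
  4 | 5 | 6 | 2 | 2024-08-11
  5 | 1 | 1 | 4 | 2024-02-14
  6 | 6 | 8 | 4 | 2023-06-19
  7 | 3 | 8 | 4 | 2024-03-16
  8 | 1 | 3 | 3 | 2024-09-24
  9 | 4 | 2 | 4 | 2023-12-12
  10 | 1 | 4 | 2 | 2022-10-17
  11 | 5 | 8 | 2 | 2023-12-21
SELECT name, price FROM products WHERE price > 51.65

Execution result:
name | price
Printer | 297.89
Camera | 59.00
Webcam | 360.54
Tablet | 287.57
Headphones | 69.06
Laptop | 60.08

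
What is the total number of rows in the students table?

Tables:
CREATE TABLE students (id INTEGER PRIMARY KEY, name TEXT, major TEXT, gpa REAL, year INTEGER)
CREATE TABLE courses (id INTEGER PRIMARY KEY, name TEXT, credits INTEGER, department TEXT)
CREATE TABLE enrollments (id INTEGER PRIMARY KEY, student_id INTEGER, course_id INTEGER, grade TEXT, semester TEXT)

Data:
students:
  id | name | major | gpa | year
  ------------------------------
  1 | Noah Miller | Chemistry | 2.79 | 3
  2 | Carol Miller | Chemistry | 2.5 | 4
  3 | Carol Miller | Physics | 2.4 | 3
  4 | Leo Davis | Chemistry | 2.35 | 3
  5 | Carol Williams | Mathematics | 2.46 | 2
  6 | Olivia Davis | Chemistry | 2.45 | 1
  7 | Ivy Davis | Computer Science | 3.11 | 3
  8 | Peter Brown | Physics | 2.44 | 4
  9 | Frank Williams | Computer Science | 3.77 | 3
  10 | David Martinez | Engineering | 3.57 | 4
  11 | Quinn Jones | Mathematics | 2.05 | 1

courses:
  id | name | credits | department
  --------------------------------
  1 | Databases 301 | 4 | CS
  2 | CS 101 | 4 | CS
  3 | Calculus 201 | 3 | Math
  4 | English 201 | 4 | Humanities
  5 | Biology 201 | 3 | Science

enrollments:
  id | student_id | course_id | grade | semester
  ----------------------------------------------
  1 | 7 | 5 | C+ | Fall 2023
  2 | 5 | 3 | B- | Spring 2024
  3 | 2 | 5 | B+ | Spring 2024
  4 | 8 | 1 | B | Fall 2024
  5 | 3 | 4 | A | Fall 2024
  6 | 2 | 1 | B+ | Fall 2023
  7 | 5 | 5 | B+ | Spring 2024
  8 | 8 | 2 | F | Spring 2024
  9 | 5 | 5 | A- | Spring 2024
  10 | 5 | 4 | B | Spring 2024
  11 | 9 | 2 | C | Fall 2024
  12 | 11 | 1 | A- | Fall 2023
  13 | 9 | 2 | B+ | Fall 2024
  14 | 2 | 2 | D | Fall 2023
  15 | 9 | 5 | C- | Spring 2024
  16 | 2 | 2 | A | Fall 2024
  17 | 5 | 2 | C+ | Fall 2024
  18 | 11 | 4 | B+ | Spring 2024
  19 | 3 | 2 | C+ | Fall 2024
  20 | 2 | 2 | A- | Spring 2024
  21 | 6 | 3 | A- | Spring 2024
SELECT COUNT(*) FROM students

Execution result:
11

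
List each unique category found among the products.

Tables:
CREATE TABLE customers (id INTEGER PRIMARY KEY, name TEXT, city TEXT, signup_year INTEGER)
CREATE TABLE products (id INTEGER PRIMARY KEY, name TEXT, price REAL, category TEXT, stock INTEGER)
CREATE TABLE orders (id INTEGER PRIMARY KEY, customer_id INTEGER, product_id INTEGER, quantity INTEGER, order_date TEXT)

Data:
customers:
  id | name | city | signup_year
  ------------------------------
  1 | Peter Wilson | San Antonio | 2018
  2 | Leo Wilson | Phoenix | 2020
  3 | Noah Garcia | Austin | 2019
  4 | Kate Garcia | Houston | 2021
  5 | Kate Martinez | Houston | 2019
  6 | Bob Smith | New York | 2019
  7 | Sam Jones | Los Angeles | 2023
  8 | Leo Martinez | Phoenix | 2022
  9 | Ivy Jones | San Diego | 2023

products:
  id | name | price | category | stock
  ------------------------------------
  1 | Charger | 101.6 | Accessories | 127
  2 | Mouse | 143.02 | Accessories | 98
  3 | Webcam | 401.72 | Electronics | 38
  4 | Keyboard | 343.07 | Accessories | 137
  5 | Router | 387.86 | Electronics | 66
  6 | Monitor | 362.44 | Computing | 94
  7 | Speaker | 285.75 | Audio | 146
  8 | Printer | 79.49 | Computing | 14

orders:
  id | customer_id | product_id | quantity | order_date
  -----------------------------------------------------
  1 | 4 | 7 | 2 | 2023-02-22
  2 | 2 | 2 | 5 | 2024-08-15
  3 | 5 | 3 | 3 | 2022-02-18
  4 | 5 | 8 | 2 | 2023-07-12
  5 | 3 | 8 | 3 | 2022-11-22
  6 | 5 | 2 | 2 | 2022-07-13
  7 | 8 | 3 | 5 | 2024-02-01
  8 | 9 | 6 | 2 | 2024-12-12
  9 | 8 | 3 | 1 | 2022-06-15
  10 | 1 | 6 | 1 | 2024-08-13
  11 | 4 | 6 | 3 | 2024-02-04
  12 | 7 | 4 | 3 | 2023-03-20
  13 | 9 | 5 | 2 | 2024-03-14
SELECT DISTINCT category FROM products

Execution result:
category
Accessories
Electronics
Computing
Audio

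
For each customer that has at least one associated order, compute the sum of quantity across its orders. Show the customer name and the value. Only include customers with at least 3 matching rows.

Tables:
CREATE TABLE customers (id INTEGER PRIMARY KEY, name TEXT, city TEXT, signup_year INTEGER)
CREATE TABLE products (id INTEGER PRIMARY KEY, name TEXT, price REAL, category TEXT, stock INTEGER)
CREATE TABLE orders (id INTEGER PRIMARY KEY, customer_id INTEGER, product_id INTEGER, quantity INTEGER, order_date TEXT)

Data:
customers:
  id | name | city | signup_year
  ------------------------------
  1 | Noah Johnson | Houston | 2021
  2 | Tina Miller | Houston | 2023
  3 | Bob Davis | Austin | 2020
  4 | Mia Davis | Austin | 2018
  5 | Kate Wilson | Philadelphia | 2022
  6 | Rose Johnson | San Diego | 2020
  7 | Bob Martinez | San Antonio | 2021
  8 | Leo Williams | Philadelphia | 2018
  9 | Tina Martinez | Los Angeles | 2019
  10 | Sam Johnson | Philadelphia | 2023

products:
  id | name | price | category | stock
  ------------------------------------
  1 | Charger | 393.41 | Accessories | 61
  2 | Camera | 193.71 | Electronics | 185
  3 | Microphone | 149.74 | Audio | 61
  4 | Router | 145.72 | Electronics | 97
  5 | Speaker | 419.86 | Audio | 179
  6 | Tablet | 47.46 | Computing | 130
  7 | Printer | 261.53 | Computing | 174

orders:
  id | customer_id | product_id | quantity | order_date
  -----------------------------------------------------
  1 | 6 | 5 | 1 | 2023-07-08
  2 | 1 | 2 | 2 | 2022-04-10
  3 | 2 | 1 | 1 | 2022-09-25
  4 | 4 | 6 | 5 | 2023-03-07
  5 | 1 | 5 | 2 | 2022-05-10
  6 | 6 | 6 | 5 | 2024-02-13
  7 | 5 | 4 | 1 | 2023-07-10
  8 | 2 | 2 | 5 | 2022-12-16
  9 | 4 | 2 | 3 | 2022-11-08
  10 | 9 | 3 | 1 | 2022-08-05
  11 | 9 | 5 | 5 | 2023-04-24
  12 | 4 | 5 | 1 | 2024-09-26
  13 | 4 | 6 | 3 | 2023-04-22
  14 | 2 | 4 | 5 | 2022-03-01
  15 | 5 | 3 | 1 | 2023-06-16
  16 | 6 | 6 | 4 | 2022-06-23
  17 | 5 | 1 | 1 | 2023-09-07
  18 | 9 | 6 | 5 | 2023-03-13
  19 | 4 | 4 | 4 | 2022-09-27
SELECT p.name, SUM(c.quantity) AS sum_quantity FROM orders c JOIN customers p ON c.customer_id = p.id GROUP BY p.id, p.name HAVING COUNT(*) >= 3

Execution result:
name | sum_quantity
Tina Miller | 11
Mia Davis | 16
Kate Wilson | 3
Rose Johnson | 10
Tina Martinez | 11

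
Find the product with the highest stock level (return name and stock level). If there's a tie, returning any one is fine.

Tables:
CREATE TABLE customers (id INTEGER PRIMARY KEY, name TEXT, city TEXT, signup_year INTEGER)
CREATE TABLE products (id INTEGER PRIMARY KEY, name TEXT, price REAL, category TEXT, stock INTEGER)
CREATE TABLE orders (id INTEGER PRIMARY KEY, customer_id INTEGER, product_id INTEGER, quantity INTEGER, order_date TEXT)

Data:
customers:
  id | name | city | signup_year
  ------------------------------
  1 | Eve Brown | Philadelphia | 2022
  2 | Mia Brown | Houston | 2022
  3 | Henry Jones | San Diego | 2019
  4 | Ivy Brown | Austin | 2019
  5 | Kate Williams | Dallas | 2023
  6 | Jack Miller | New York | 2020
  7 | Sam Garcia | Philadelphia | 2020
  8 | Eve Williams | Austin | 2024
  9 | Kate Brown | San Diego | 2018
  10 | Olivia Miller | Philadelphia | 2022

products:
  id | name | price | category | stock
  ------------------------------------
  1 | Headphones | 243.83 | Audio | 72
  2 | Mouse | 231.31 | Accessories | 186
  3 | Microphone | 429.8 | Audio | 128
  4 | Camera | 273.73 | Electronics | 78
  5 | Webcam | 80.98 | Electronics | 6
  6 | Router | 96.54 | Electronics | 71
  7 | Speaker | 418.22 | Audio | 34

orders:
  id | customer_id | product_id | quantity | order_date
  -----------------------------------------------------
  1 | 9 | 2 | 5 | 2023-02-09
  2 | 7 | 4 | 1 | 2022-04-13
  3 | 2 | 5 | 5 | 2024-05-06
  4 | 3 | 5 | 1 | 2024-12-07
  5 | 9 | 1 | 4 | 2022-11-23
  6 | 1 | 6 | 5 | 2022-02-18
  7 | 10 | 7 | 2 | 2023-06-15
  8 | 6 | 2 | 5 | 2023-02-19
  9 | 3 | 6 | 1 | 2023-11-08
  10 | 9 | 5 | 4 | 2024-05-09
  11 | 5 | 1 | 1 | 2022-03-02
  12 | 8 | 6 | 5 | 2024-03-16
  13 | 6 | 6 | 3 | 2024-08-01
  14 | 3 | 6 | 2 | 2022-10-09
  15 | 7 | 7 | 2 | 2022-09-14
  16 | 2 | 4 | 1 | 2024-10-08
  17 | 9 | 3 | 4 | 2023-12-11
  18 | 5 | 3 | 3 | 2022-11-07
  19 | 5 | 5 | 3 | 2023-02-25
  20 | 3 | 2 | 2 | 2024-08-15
SELECT name, stock FROM products ORDER BY stock DESC LIMIT 1

Execution result:
name | stock
Mouse | 186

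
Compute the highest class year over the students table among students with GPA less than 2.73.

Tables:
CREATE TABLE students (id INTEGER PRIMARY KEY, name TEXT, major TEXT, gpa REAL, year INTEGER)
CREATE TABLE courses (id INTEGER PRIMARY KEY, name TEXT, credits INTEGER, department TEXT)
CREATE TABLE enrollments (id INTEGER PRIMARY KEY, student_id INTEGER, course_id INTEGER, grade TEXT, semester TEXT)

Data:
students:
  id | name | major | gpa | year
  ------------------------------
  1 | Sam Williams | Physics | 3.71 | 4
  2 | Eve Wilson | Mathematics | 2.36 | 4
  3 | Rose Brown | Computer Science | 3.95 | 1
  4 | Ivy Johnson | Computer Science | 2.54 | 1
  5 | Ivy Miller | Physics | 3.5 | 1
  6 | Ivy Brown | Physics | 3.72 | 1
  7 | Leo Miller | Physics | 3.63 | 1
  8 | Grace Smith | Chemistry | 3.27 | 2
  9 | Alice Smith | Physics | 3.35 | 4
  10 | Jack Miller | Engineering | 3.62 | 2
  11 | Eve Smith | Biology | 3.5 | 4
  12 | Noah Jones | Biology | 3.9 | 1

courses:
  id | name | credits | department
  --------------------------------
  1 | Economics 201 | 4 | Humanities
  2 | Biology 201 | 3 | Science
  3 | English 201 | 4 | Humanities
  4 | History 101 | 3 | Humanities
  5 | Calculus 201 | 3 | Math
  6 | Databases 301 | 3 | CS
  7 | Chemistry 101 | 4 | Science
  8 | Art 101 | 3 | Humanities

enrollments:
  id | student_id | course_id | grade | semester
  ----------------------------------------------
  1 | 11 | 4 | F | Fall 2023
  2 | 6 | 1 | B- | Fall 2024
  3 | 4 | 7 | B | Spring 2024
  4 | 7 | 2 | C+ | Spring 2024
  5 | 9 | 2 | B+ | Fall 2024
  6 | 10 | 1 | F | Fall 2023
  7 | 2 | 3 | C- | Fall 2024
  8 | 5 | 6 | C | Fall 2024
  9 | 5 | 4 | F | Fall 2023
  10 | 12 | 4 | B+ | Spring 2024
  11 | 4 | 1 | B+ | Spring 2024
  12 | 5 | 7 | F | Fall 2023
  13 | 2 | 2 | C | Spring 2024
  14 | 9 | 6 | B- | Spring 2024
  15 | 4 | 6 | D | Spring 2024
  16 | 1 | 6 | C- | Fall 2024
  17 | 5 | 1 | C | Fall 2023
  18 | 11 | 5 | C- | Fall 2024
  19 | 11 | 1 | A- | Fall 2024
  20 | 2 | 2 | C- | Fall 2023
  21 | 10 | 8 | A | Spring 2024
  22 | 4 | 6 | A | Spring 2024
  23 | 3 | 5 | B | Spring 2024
SELECT MAX(year) FROM students WHERE gpa < 2.73

Execution result:
4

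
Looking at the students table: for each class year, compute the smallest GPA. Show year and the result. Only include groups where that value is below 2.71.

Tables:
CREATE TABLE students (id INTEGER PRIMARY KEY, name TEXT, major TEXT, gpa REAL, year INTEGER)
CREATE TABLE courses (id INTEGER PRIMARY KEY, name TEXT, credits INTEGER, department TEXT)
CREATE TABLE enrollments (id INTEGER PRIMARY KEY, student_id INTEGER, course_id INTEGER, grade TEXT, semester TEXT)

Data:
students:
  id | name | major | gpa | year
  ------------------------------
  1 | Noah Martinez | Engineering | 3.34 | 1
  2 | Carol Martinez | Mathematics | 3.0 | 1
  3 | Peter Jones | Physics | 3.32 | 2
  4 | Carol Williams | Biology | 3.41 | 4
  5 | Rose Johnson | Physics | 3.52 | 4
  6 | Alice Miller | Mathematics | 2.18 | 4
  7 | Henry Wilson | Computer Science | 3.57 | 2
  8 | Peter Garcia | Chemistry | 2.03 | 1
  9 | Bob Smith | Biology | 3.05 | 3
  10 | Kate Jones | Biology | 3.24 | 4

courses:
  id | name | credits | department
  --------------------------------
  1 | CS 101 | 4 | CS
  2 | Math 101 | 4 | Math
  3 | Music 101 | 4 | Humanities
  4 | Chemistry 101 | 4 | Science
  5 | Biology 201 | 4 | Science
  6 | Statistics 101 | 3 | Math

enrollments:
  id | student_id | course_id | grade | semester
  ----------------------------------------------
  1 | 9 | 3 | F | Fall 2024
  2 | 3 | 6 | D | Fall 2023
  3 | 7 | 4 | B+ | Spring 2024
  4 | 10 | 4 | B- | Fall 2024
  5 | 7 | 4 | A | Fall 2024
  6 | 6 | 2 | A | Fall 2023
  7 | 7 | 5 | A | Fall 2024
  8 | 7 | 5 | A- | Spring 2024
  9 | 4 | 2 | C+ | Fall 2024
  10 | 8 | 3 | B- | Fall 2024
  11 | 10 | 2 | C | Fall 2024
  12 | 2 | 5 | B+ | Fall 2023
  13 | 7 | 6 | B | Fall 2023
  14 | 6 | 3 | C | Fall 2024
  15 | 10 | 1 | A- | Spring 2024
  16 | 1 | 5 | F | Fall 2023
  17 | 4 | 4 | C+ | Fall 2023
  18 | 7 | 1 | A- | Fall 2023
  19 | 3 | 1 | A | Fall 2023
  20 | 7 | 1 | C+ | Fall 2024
SELECT year, MIN(gpa) AS min_gpa FROM students GROUP BY year HAVING MIN(gpa) < 2.71

Execution result:
year | min_gpa
1 | 2.03
4 | 2.18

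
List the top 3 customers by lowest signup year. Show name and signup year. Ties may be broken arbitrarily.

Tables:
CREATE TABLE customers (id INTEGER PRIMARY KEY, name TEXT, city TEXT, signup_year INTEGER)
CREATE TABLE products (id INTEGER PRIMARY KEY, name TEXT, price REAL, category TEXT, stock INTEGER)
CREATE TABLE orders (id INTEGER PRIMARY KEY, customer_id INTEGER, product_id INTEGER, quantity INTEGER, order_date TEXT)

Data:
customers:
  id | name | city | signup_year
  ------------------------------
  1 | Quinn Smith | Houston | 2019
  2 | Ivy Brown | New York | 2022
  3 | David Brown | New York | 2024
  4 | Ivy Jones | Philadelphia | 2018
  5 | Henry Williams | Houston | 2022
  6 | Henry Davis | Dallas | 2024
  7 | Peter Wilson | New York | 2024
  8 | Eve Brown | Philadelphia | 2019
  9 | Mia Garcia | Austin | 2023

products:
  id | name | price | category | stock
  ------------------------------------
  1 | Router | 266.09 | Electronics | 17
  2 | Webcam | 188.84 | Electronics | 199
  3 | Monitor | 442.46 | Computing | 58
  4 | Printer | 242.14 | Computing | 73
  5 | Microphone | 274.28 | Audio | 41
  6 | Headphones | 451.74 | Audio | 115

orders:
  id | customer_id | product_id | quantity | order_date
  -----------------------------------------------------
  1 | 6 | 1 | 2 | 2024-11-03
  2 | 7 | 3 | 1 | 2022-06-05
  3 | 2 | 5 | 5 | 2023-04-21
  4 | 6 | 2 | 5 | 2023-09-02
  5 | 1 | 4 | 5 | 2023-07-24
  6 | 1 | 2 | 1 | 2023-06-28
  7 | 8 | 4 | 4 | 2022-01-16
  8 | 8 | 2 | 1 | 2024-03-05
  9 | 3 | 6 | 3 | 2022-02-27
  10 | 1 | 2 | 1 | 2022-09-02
SELECT name, signup_year FROM customers ORDER BY signup_year ASC LIMIT 3

Execution result:
name | signup_year
Ivy Jones | 2018
Quinn Smith | 2019
Eve Brown | 2019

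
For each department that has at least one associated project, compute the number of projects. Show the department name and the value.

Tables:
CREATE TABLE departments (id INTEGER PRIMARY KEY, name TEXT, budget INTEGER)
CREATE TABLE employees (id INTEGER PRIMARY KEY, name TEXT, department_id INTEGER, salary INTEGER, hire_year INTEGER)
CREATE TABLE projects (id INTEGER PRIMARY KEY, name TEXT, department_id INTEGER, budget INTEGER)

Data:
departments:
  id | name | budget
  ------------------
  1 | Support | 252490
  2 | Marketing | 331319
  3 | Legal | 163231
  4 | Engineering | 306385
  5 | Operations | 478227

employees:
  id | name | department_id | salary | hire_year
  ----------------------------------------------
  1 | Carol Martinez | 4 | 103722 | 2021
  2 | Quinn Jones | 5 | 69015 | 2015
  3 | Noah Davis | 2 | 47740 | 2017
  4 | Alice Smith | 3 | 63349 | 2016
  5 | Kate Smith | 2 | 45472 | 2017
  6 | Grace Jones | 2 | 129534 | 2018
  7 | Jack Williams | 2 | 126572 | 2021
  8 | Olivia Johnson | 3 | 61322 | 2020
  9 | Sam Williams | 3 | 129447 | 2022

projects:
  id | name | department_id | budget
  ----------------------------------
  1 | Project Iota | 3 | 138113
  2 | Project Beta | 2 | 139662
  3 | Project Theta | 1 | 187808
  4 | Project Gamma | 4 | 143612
SELECT p.name, COUNT(*) AS n FROM projects c JOIN departments p ON c.department_id = p.id GROUP BY p.id, p.name

Execution result:
name | n
Support | 1
Marketing | 1
Legal | 1
Engineering | 1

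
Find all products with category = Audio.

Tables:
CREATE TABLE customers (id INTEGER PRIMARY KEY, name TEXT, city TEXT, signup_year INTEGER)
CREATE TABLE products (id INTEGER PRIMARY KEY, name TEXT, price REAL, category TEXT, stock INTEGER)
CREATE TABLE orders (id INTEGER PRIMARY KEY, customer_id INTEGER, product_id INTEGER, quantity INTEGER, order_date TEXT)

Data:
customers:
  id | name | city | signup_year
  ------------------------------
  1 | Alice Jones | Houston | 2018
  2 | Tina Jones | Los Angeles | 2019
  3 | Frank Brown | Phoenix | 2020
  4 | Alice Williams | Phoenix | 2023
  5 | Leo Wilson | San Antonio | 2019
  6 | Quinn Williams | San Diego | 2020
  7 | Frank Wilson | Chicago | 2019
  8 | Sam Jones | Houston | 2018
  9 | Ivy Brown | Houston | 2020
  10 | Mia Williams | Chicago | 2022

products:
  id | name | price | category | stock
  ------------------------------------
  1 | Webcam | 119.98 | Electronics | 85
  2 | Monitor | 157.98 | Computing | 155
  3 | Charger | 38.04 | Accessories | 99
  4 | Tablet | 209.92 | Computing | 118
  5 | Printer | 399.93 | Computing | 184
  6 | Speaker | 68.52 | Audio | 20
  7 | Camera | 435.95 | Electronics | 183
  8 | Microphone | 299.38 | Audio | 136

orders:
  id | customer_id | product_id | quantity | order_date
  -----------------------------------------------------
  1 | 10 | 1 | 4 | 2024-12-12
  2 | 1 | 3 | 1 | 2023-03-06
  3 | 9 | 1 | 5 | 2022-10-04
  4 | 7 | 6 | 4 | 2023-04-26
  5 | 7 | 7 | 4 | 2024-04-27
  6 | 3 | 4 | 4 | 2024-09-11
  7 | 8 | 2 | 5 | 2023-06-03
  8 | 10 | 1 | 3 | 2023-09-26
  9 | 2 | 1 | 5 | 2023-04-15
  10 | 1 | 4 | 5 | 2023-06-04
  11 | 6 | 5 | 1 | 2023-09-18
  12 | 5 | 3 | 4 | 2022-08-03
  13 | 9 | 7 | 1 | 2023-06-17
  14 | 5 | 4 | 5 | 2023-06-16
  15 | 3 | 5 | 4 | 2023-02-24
SELECT name, category FROM products WHERE category = 'Audio'

Execution result:
name | category
Speaker | Audio
Microphone | Audio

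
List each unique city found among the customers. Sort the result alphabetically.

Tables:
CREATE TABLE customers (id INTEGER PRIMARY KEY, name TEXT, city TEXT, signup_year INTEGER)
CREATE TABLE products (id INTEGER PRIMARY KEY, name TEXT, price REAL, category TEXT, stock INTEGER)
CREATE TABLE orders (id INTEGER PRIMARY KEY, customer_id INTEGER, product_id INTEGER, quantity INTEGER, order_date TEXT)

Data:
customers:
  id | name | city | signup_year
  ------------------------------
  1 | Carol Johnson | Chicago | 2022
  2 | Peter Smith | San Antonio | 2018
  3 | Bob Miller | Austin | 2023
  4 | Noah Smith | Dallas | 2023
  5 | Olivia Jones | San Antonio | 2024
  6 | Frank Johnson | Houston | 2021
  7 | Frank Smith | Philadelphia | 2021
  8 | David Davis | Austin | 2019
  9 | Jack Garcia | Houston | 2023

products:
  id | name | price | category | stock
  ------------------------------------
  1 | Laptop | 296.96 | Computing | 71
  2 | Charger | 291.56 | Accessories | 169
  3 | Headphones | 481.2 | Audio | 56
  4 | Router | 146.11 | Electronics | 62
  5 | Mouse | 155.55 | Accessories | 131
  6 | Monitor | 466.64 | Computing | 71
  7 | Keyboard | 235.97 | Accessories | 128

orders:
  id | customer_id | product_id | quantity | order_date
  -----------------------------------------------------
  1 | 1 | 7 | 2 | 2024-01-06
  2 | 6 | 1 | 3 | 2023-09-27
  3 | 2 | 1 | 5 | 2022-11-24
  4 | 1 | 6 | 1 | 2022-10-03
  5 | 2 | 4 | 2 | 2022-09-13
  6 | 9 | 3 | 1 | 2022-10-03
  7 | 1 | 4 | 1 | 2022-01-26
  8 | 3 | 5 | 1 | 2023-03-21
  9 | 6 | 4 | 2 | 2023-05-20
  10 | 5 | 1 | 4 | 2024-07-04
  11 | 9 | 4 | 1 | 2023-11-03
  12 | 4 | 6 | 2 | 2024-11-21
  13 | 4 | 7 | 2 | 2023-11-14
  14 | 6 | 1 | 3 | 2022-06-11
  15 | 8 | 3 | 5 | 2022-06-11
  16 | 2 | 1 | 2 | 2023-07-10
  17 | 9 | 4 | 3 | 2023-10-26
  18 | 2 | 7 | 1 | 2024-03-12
SELECT DISTINCT city FROM customers ORDER BY city

Execution result:
city
Austin
Chicago
Dallas
Houston
Philadelphia
San Antonio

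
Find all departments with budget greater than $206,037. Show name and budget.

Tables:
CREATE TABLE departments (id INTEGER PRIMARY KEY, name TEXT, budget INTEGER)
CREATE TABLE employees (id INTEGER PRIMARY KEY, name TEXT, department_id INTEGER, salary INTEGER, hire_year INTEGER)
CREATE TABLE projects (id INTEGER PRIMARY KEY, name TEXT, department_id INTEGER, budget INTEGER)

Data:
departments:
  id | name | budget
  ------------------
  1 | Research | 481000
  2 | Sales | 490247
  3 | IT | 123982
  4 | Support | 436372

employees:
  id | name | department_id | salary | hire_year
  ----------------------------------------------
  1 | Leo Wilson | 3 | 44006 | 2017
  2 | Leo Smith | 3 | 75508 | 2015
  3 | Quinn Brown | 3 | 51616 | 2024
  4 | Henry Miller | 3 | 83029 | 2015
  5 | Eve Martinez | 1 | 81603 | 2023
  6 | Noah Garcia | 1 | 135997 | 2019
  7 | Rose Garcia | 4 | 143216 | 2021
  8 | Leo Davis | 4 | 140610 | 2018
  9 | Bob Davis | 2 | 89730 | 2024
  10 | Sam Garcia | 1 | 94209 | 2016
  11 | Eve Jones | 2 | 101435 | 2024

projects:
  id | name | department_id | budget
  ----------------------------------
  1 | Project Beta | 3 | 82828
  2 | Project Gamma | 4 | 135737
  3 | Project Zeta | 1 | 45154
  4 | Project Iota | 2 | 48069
SELECT name, budget FROM departments WHERE budget > 206037

Execution result:
name | budget
Research | 481000
Sales | 490247
Support | 436372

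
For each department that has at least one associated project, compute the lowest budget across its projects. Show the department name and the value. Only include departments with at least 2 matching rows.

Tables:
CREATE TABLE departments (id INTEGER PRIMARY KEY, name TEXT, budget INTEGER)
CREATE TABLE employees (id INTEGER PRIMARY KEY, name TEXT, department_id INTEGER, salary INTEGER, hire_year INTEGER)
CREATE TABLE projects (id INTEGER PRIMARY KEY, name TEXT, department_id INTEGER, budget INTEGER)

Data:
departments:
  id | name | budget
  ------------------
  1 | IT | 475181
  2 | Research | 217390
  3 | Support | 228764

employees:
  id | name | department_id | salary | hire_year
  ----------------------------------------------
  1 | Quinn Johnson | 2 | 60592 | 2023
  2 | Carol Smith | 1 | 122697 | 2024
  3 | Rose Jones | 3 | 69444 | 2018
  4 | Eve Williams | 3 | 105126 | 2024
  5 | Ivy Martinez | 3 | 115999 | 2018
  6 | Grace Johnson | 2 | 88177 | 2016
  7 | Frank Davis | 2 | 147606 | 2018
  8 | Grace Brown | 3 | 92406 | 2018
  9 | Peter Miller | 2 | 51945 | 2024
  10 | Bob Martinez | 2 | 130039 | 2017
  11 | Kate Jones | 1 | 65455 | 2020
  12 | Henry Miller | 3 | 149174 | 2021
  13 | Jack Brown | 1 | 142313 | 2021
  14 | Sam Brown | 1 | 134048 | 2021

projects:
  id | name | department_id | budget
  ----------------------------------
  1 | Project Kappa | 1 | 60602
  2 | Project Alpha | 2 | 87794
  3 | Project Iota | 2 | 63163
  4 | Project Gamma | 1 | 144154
SELECT p.name, MIN(c.budget) AS min_budget FROM projects c JOIN departments p ON c.department_id = p.id GROUP BY p.id, p.name HAVING COUNT(*) >= 2

Execution result:
name | min_budget
IT | 60602
Research | 63163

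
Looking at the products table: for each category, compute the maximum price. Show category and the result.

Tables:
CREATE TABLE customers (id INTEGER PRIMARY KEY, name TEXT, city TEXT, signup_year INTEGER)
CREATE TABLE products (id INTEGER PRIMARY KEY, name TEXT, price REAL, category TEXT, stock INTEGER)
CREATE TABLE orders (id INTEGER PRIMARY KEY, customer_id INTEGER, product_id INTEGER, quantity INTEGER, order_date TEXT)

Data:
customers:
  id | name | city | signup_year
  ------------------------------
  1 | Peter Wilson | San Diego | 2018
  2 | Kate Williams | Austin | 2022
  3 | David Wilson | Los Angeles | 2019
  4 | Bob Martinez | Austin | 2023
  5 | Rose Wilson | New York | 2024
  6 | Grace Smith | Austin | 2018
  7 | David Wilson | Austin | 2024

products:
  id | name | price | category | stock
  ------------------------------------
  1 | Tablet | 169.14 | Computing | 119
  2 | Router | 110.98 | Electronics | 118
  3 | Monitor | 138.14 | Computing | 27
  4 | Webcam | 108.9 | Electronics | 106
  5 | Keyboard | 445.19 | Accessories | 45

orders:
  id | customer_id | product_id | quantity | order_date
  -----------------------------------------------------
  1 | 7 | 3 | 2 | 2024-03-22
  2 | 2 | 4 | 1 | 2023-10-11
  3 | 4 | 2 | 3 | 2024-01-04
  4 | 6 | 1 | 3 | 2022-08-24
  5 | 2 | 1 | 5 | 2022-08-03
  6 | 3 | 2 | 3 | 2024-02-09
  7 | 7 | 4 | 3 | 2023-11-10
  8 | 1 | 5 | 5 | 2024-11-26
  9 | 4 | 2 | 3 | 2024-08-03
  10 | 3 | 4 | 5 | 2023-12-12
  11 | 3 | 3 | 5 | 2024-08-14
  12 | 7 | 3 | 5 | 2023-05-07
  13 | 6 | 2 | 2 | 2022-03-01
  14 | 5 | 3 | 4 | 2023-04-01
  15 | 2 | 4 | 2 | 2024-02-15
SELECT category, MAX(price) AS max_price FROM products GROUP BY category

Execution result:
category | max_price
Accessories | 445.19
Computing | 169.14
Electronics | 110.98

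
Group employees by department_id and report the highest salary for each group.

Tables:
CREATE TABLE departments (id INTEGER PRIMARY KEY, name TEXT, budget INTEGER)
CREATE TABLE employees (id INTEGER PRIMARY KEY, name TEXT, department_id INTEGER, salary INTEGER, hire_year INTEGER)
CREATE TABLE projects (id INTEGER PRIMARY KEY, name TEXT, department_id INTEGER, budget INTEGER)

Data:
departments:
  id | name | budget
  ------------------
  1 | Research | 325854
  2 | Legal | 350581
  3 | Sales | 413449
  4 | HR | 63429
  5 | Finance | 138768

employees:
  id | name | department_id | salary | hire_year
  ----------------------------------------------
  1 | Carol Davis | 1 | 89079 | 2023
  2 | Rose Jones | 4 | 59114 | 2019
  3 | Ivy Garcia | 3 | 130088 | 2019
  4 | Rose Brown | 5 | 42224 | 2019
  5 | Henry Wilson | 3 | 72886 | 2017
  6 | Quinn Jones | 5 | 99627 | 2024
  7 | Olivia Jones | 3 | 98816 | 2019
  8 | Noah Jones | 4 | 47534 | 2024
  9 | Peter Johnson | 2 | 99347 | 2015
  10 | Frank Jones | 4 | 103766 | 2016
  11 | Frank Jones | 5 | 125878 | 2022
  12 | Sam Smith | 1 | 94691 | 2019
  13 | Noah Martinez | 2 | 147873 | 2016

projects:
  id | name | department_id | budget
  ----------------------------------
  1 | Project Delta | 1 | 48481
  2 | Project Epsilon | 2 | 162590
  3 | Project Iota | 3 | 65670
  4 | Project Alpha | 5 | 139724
SELECT department_id, MAX(salary) AS max_salary FROM employees GROUP BY department_id

Execution result:
department_id | max_salary
1 | 94691
2 | 147873
3 | 130088
4 | 103766
5 | 125878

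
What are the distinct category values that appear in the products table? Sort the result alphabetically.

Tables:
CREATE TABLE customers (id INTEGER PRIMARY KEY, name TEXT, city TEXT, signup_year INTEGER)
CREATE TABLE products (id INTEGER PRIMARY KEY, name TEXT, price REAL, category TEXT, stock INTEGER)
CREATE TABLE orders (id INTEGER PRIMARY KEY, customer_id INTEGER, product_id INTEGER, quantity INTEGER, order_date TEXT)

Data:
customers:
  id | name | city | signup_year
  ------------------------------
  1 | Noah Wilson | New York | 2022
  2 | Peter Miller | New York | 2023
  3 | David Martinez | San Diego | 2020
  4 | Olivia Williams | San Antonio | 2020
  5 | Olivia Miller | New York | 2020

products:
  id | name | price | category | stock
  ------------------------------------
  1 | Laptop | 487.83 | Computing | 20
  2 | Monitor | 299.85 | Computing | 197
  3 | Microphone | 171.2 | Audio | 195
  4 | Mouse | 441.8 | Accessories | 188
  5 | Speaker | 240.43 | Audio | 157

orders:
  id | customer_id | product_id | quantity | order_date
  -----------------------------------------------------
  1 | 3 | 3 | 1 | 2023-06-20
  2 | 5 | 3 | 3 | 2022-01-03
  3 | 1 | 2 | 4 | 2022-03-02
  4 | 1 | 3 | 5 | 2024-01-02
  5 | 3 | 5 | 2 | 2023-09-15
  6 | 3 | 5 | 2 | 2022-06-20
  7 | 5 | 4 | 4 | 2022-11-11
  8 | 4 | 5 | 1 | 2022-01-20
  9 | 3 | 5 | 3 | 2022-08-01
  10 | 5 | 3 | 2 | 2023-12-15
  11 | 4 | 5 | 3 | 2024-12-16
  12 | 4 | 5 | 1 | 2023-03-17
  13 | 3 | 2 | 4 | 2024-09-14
SELECT DISTINCT category FROM products ORDER BY category

Execution result:
category
Accessories
Audio
Computing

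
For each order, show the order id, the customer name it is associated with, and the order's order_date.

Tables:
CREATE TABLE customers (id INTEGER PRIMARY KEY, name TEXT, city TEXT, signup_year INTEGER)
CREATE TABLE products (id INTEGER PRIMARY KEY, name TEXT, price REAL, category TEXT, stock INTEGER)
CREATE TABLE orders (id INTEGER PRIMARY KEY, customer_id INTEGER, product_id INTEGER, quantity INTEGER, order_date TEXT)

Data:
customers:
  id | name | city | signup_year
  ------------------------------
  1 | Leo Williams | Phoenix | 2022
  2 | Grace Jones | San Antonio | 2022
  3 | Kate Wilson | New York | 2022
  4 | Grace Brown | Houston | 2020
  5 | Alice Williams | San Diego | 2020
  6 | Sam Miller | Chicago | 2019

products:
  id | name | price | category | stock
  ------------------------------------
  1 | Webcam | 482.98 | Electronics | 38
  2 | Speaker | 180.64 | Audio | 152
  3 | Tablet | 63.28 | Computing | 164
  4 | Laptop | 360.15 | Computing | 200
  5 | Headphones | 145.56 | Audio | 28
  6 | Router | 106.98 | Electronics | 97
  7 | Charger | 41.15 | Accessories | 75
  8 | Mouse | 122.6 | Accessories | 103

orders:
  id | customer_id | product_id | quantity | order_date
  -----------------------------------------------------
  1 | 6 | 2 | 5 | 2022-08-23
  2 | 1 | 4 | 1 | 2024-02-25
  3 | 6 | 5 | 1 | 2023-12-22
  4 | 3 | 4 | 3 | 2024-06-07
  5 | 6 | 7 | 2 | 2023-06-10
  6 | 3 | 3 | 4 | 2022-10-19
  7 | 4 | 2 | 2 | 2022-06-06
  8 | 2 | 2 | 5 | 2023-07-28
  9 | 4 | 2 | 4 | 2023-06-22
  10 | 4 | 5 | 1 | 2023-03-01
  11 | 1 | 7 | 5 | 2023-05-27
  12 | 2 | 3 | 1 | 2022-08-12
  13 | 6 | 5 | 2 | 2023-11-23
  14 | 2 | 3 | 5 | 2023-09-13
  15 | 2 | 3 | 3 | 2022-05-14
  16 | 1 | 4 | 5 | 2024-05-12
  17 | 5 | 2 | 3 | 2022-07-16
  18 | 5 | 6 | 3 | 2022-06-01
SELECT c.id, p.name AS customer, c.order_date FROM orders c JOIN customers p ON c.customer_id = p.id

Execution result:
id | customer | order_date
1 | Sam Miller | 2022-08-23
2 | Leo Williams | 2024-02-25
3 | Sam Miller | 2023-12-22
4 | Kate Wilson | 2024-06-07
5 | Sam Miller | 2023-06-10
6 | Kate Wilson | 2022-10-19
7 | Grace Brown | 2022-06-06
8 | Grace Jones | 2023-07-28
9 | Grace Brown | 2023-06-22
10 | Grace Brown | 2023-03-01
11 | Leo Williams | 2023-05-27
12 | Grace Jones | 2022-08-12
13 | Sam Miller | 2023-11-23
14 | Grace Jones | 2023-09-13
15 | Grace Jones | 2022-05-14
16 | Leo Williams | 2024-05-12
17 | Alice Williams | 2022-07-16
18 | Alice Williams | 2022-06-01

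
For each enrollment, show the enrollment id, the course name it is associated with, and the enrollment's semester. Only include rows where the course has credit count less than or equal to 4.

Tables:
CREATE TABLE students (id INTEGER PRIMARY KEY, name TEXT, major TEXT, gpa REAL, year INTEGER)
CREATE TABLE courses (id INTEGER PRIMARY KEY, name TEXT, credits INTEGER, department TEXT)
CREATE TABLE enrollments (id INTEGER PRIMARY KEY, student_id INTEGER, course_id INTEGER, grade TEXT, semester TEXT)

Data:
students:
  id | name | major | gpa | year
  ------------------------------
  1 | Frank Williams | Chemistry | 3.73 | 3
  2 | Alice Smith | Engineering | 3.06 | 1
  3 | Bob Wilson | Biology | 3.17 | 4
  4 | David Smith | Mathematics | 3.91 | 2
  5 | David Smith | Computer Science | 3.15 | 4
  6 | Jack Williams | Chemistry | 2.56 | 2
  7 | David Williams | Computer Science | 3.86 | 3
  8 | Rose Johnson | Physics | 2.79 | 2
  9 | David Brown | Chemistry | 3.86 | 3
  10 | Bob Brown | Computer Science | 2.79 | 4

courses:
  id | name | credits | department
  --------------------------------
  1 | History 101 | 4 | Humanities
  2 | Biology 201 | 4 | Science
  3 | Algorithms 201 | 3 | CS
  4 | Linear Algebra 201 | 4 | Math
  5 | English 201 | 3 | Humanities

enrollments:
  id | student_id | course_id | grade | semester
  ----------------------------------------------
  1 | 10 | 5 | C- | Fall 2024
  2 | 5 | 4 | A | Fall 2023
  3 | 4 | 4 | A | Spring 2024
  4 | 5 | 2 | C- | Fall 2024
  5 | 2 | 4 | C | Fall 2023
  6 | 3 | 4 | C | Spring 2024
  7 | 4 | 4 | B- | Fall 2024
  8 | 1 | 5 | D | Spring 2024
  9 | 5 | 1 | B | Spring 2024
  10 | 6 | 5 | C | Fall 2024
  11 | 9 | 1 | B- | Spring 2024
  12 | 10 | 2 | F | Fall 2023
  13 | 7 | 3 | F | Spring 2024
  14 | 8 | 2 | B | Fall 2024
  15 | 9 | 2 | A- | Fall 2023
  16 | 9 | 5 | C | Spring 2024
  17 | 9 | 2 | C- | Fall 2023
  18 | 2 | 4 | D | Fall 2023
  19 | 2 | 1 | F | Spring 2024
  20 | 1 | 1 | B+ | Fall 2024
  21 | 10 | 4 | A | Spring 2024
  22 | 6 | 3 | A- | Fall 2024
SELECT c.id, p.name AS course, c.semester FROM enrollments c JOIN courses p ON c.course_id = p.id WHERE p.credits <= 4

Execution result:
id | course | semester
1 | English 201 | Fall 2024
2 | Linear Algebra 201 | Fall 2023
3 | Linear Algebra 201 | Spring 2024
4 | Biology 201 | Fall 2024
5 | Linear Algebra 201 | Fall 2023
6 | Linear Algebra 201 | Spring 2024
7 | Linear Algebra 201 | Fall 2024
8 | English 201 | Spring 2024
9 | History 101 | Spring 2024
10 | English 201 | Fall 2024
11 | History 101 | Spring 2024
12 | Biology 201 | Fall 2023
13 | Algorithms 201 | Spring 2024
14 | Biology 201 | Fall 2024
15 | Biology 201 | Fall 2023
16 | English 201 | Spring 2024
17 | Biology 201 | Fall 2023
18 | Linear Algebra 201 | Fall 2023
19 | History 101 | Spring 2024
20 | History 101 | Fall 2024
21 | Linear Algebra 201 | Spring 2024
22 | Algorithms 201 | Fall 2024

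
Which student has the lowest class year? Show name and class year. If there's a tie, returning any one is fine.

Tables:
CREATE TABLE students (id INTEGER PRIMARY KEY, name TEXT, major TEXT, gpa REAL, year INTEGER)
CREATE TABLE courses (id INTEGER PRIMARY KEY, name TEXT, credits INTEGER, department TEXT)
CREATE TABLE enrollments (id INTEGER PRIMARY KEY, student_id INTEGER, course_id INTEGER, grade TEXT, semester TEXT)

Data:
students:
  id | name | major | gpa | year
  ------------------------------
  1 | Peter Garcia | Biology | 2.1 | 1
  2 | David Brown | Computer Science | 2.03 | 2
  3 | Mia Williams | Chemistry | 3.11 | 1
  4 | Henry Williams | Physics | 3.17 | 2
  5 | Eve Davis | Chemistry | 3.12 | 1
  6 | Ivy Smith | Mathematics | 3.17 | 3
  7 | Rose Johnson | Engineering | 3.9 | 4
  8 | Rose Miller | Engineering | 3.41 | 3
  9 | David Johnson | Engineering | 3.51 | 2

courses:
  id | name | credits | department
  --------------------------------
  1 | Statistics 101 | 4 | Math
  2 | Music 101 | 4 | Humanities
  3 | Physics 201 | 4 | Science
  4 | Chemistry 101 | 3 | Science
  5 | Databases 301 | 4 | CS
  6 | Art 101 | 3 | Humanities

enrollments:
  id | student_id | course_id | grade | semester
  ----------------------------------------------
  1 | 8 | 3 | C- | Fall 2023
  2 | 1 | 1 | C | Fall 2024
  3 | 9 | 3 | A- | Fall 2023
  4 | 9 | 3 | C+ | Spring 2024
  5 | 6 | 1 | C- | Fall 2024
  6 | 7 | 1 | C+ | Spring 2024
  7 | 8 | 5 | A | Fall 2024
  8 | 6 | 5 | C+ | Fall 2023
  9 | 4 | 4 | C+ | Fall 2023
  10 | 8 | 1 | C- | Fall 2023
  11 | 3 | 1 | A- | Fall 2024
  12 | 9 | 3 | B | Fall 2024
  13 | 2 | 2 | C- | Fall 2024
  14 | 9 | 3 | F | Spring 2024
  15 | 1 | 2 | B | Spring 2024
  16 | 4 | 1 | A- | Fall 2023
SELECT name, year FROM students ORDER BY year ASC LIMIT 1

Execution result:
name | year
Peter Garcia | 1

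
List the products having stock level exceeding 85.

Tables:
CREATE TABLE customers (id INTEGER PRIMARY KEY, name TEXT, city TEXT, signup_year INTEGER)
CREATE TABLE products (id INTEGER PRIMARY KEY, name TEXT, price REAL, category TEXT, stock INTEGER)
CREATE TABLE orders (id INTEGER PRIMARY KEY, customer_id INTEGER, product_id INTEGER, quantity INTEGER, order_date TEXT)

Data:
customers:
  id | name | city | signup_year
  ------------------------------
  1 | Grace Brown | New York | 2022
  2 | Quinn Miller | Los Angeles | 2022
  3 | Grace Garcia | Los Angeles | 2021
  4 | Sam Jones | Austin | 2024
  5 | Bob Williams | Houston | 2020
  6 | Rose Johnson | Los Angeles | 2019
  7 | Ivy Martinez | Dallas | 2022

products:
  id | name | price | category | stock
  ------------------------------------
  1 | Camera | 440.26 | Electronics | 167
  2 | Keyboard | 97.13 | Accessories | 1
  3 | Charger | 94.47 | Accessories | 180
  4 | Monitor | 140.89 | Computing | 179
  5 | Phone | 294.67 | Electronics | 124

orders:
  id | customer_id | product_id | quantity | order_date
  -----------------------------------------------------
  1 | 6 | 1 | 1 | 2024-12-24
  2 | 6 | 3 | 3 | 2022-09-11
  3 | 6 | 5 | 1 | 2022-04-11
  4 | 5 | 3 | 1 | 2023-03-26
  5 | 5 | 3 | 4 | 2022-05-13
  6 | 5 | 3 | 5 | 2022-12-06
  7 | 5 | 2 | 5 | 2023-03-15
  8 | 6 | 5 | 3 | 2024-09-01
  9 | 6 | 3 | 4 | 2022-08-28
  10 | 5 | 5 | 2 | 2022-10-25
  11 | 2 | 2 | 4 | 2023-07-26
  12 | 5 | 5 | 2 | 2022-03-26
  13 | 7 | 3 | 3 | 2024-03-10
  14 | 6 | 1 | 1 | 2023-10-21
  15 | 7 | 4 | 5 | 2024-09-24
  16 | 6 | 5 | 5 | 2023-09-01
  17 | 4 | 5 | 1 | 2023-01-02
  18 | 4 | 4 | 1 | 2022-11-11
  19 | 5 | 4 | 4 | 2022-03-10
SELECT name, stock FROM products WHERE stock > 85

Execution result:
name | stock
Camera | 167
Charger | 180
Monitor | 179
Phone | 124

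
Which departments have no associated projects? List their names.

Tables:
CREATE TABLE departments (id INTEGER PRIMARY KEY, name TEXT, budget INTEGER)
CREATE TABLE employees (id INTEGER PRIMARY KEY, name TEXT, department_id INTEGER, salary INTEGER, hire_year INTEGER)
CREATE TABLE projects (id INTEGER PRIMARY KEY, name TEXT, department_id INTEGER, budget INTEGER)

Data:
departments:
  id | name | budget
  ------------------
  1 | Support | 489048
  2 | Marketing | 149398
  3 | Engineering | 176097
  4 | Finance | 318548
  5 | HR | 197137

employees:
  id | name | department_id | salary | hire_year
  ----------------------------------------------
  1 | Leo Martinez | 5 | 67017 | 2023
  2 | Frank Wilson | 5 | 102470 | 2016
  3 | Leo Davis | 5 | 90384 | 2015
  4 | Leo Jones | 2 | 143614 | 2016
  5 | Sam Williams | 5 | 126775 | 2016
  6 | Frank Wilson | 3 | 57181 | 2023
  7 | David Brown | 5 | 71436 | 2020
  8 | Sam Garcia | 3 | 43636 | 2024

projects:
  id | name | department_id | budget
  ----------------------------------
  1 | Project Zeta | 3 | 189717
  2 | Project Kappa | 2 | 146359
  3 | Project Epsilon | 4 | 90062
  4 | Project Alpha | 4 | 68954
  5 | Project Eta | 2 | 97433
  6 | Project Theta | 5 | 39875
SELECT p.name FROM departments p LEFT JOIN projects c ON c.department_id = p.id WHERE c.id IS NULL

Execution result:
Support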